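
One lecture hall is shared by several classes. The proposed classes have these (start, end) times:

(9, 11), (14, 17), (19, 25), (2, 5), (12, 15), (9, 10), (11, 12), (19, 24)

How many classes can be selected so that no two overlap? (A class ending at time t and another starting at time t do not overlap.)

5

Sorted by end: (2,5)  (9,10)  (9,11)  (11,12)  (12,15)  (14,17)  (19,24)  (19,25)
take (2,5); take (9,10); take (11,12); take (12,15); skip (14,17); take (19,24).
Selected 5 classes.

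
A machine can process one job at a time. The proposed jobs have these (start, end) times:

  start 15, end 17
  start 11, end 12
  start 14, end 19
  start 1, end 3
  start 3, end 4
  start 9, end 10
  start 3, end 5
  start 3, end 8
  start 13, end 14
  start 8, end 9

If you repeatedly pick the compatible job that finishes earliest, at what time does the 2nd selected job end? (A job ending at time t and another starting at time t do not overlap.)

4

Sorted by end: (1,3)  (3,4)  (3,5)  (3,8)  (8,9)  (9,10)  (11,12)  (13,14)  (15,17)  (14,19)
take (1,3); take (3,4); skip (3,5); skip (3,8); take (8,9); take (9,10); take (11,12); take (13,14); take (15,17); skip (14,19).
Selected: (1,3) (3,4) (8,9) (9,10) (11,12) (13,14) (15,17)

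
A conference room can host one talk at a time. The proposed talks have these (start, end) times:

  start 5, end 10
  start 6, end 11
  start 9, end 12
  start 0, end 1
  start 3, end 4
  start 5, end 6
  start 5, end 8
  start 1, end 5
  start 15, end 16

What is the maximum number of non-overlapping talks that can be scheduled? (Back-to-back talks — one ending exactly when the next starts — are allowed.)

5

Order by finish time; keep every interval that doesn't clash with the previous kept one.
By end time: (0,1), (3,4), (1,5), (5,6), (5,8), (5,10), (6,11), (9,12), (15,16).
Pick (0,1); next start ≥ 1 → (3,4); next start ≥ 4 → (5,6); next start ≥ 6 → (6,11); next start ≥ 11 → (15,16).
Selected 5 talks.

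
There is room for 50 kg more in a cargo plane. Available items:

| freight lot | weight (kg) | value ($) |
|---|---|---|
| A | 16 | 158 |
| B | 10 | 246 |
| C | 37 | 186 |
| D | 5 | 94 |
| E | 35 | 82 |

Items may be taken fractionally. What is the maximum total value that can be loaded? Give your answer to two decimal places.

Sort by value per unit weight and fill in that order.
Ratios (sorted): B 24.60, D 18.80, A 9.88, C 5.03, E 2.34
take B (10 @ 246); take D (5 @ 94); take A (16 @ 158); take 19/37 of C → 95.51. Capacity used 50/50.
Total value = 593.51

593.51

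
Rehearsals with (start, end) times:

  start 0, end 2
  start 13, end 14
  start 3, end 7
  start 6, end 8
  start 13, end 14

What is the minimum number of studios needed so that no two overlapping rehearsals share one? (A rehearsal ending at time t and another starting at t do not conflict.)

Events (time:±→running): 0:+→1 2:-→0 3:+→1 6:+→2 … peak 2.

2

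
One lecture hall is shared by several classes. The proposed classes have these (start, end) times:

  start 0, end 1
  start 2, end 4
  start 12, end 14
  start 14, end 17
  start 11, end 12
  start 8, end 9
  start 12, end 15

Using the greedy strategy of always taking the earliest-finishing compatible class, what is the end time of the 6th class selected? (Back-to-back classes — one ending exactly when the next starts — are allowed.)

Order by finish time; keep every interval that doesn't clash with the previous kept one.
By end time: (0,1), (2,4), (8,9), (11,12), (12,14), (12,15), (14,17).
Pick (0,1); next start ≥ 1 → (2,4); next start ≥ 4 → (8,9); next start ≥ 9 → (11,12); next start ≥ 12 → (12,14); next start ≥ 14 → (14,17).
Selected: (0,1) (2,4) (8,9) (11,12) (12,14) (14,17)

17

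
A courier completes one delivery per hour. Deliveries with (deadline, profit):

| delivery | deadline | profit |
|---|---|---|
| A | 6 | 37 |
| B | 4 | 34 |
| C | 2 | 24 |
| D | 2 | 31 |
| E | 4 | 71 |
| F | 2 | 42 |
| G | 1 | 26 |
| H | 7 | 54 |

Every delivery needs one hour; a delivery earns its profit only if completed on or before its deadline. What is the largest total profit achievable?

Sort by profit descending; place each in the latest free slot ≤ its deadline.
Profit order: E=71 H=54 F=42 A=37 B=34 D=31 G=26 C=24
Assign: E→slot 4, H→slot 7, F→slot 2, A→slot 6, B→slot 3, D→slot 1, G skipped, C skipped.
Slots: [1:D] [2:F] [3:B] [4:E] [6:A] [7:H]
Profit = 31 + 42 + 34 + 71 + 37 + 54 = 269

269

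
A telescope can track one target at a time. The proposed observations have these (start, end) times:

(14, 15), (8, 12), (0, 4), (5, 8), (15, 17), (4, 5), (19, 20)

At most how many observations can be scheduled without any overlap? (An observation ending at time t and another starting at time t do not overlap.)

7

Sort by end time and greedily take each interval whose start is ≥ the last chosen end.
Sorted by end: (0,4)  (4,5)  (5,8)  (8,12)  (14,15)  (15,17)  (19,20)
take (0,4); take (4,5); take (5,8); take (8,12); take (14,15); take (15,17); take (19,20).
Selected 7 observations.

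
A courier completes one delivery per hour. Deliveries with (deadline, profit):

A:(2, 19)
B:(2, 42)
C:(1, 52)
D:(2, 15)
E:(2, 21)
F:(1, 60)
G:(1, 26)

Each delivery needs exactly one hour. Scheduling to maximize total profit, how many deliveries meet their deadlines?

Take jobs in profit order; each goes to the latest open slot no later than its deadline.
Profit order: F=60 C=52 B=42 G=26 E=21 A=19 D=15
Assign: F→slot 1, C skipped, B→slot 2, G skipped, E skipped, A skipped, D skipped.
Slots: [1:F] [2:B]
2 of 7 scheduled.

2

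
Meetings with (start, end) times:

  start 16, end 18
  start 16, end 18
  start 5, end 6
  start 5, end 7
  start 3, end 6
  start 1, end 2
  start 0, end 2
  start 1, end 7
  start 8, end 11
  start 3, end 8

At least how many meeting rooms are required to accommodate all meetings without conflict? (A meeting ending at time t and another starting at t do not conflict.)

5

Count concurrent intervals with a sweep; the peak is the room count.
starts: [0, 1, 1, 3, 3, 5, 5, 8, 16, 16]
ends:   [2, 2, 6, 6, 7, 7, 8, 11, 18, 18]
s0→1 s1→2 s1→3 e2→2 e2→1 s3→2 s3→3 s5→4 s5→5  — peak 5.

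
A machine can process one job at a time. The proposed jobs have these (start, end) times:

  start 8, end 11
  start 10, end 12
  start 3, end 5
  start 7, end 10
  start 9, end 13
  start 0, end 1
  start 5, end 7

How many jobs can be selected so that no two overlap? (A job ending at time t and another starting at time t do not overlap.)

5

Order by finish time; keep every interval that doesn't clash with the previous kept one.
Sorted by end: (0,1)  (3,5)  (5,7)  (7,10)  (8,11)  (10,12)  (9,13)
take (0,1); take (3,5); take (5,7); take (7,10); take (10,12).
Selected 5 jobs.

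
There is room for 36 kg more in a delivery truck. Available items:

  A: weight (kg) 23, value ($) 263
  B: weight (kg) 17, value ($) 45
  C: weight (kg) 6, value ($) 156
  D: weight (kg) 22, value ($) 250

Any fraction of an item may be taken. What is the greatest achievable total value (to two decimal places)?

Sort by value per unit weight and fill in that order.
Order: C (156/6=26.00) > A (263/23=11.43) > D (250/22=11.36) > B (45/17=2.65)
Fill: take C (6 @ 156) → take A (23 @ 263) → take 7/22 of D → 79.55; 36/36 used.
Total value = 498.55

498.55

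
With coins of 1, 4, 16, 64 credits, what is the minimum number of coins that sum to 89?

89 = 1×64 + 1×16 + 2×4 + 1×1
Total coins = 1 + 1 + 2 + 1 = 5

5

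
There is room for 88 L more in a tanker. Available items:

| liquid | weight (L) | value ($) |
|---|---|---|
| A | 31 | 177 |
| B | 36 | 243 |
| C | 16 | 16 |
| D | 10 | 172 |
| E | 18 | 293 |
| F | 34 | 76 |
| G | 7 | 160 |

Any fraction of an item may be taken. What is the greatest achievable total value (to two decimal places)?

Ratios (sorted): G 22.86, D 17.20, E 16.28, B 6.75, A 5.71, F 2.24, C 1.00
take G (7 @ 160); take D (10 @ 172); take E (18 @ 293); take B (36 @ 243); take 17/31 of A → 97.06. Capacity used 88/88.
Total value = 965.06

965.06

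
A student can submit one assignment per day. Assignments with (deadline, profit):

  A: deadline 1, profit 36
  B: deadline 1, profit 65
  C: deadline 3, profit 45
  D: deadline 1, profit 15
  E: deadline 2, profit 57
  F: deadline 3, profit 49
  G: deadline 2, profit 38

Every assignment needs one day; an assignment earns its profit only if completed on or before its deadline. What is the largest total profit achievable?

171

Take jobs in profit order; each goes to the latest open slot no later than its deadline.
Profit order: B=65 E=57 F=49 C=45 G=38 A=36 D=15
Assign: B→slot 1, E→slot 2, F→slot 3, C skipped, G skipped, A skipped, D skipped.
Slots: [1:B] [2:E] [3:F]
Profit = 65 + 57 + 49 = 171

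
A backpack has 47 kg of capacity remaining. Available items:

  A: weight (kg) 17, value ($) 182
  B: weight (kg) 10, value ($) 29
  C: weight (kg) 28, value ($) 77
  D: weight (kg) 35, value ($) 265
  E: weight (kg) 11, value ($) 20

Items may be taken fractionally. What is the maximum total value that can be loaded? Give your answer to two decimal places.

Greedy by value/weight ratio, highest first.
Ratios (sorted): A 10.71, D 7.57, B 2.90, C 2.75, E 1.82
take A (17 @ 182); take 30/35 of D → 227.14. Capacity used 47/47.
Total value = 409.14

409.14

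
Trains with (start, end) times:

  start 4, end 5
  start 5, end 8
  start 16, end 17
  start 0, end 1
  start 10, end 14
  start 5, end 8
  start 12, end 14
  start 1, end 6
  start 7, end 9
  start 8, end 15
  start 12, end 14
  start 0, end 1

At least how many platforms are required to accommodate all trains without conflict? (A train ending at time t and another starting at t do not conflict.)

Events (time:±→running): 0:+→1 0:+→2 1:-→1 1:-→0 1:+→1 4:+→2 5:-→1 5:+→2 5:+→3 6:-→2 7:+→3 8:-→2 8:-→1 8:+→2 9:-→1 10:+→2 12:+→3 12:+→4 … peak 4.

4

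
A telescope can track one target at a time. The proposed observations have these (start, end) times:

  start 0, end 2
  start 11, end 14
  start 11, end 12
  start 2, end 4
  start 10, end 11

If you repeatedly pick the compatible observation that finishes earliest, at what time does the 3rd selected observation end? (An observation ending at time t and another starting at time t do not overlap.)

11

Sorted by end: (0,2)  (2,4)  (10,11)  (11,12)  (11,14)
take (0,2); take (2,4); take (10,11); take (11,12).
Selected: (0,2) (2,4) (10,11) (11,12)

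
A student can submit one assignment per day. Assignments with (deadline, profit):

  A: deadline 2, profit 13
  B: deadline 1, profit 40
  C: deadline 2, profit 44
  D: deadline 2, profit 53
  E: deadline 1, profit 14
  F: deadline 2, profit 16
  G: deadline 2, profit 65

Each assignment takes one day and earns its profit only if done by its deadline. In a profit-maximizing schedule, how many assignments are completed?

Take jobs in profit order; each goes to the latest open slot no later than its deadline.
Profit order: G=65 D=53 C=44 B=40 F=16 E=14 A=13
Assign: G→slot 2, D→slot 1, C skipped, B skipped, F skipped, E skipped, A skipped.
Slots: [1:D] [2:G]
2 of 7 scheduled.

2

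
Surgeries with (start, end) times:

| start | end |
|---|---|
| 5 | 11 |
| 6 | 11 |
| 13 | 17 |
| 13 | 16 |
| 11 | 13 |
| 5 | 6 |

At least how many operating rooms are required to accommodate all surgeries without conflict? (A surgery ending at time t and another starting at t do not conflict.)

2

The answer is the maximum number of intervals overlapping at any instant.
Events (time:±→running): 5:+→1 5:+→2 … peak 2.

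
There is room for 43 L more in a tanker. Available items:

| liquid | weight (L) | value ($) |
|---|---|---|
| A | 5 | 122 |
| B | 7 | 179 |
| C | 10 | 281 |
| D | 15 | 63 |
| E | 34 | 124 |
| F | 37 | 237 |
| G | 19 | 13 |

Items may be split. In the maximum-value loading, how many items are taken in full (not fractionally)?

3

Greedy by value/weight ratio, highest first.
Order: C (281/10=28.10) > B (179/7=25.57) > A (122/5=24.40) > F (237/37=6.41) > D (63/15=4.20) > E (124/34=3.65) > G (13/19=0.68)
Fill: take C (10 @ 281) → take B (7 @ 179) → take A (5 @ 122) → take 21/37 of F → 134.51; 43/43 used.
3 item(s) taken whole; one partial (take 21/37 of F).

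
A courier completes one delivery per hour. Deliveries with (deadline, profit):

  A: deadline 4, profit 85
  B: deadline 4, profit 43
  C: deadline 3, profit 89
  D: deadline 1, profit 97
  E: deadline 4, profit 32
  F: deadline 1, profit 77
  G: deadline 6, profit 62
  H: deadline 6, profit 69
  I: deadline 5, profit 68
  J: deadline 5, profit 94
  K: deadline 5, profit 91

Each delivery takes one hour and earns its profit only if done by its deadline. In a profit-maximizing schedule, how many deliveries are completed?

Sort by profit descending; place each in the latest free slot ≤ its deadline.
By profit: D(d1,97), J(d5,94), K(d5,91), C(d3,89), A(d4,85), F(d1,77), H(d6,69), I(d5,68), G(d6,62), B(d4,43), E(d4,32)
D→slot 1; J→slot 5; K→slot 4; C→slot 3; A→slot 2; F skipped; H→slot 6; I skipped; G skipped; B skipped; E skipped.
6 of 11 scheduled.

6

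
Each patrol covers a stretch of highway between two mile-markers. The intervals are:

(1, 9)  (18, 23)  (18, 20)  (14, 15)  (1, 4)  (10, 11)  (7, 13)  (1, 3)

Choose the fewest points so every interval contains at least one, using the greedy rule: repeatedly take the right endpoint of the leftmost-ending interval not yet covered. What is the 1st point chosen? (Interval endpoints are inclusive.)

Process intervals by earliest right end; each time one isn't hit yet, stab at its right endpoint.
Sorted: [1,3] [1,4] [1,9] [10,11] [7,13] [14,15] [18,20] [18,23]
{[1,3],[1,4],[1,9]} hit by 3; {[10,11],[7,13]} hit by 11; {[14,15]} hit by 15; {[18,20],[18,23]} hit by 20.
Points: 3, 11, 15, 20 (4 total).

3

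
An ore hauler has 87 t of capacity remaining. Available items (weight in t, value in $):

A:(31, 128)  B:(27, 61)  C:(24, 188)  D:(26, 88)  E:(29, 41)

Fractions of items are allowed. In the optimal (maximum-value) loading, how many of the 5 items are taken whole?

3

Ratios (sorted): C 7.83, A 4.13, D 3.38, B 2.26, E 1.41
take C (24 @ 188); take A (31 @ 128); take D (26 @ 88); take 6/27 of B → 13.56. Capacity used 87/87.
3 item(s) taken whole; one partial (take 6/27 of B).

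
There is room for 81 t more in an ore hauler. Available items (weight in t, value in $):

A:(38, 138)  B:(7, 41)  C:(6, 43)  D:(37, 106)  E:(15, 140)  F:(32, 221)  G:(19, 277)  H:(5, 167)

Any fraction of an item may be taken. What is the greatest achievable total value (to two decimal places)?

871.43

Ratios (sorted): H 33.40, G 14.58, E 9.33, C 7.17, F 6.91, B 5.86, A 3.63, D 2.86
take H (5 @ 167); take G (19 @ 277); take E (15 @ 140); take C (6 @ 43); take F (32 @ 221); take 4/7 of B → 23.43. Capacity used 81/81.
Total value = 871.43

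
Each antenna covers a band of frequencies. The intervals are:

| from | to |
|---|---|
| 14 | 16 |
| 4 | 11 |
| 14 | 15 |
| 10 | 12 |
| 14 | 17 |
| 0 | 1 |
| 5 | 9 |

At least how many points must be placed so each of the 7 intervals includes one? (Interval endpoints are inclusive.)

4

Process intervals by earliest right end; each time one isn't hit yet, stab at its right endpoint.
By right end: [0,1]  [5,9]  [4,11]  [10,12]  [14,15]  [14,16]  [14,17]
[0,1] uncovered → point at 1; [5,9] uncovered → point at 9; [10,12] uncovered → point at 12; [14,15] uncovered → point at 15.
Points: 1, 9, 12, 15 (4 total).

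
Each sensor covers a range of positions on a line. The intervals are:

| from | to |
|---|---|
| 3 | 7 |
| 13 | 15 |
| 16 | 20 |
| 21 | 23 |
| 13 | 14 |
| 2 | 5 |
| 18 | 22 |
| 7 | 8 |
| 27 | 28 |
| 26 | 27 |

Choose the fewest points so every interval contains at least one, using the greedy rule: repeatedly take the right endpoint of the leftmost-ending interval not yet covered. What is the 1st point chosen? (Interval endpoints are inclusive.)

5

Process intervals by earliest right end; each time one isn't hit yet, stab at its right endpoint.
Sorted: [2,5] [3,7] [7,8] [13,14] [13,15] [16,20] [18,22] [21,23] [26,27] [27,28]
{[2,5],[3,7]} hit by 5; {[7,8]} hit by 8; {[13,14],[13,15]} hit by 14; {[16,20],[18,22]} hit by 20; {[21,23]} hit by 23; {[26,27],[27,28]} hit by 27.
Points: 5, 8, 14, 20, 23, 27 (6 total).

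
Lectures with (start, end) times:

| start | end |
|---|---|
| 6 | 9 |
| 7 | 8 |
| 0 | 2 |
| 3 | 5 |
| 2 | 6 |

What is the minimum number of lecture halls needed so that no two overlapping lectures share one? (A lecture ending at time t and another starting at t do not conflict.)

2

starts: [0, 2, 3, 6, 7]
ends:   [2, 5, 6, 8, 9]
s0→1 e2→0 s2→1 s3→2  — peak 2.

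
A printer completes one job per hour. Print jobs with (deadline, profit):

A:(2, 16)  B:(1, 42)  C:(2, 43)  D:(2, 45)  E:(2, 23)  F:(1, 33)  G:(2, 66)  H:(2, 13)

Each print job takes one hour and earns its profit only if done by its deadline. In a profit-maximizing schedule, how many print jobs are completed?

Take jobs in profit order; each goes to the latest open slot no later than its deadline.
By profit: G(d2,66), D(d2,45), C(d2,43), B(d1,42), F(d1,33), E(d2,23), A(d2,16), H(d2,13)
G→slot 2; D→slot 1; C skipped; B skipped; F skipped; E skipped; A skipped; H skipped.
2 of 8 scheduled.

2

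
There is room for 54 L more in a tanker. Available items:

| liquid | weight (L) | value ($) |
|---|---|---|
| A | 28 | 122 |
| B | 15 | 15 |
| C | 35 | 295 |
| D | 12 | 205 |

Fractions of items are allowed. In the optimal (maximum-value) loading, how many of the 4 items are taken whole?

2

Ratios (sorted): D 17.08, C 8.43, A 4.36, B 1.00
take D (12 @ 205); take C (35 @ 295); take 7/28 of A → 30.50. Capacity used 54/54.
2 item(s) taken whole; one partial (take 7/28 of A).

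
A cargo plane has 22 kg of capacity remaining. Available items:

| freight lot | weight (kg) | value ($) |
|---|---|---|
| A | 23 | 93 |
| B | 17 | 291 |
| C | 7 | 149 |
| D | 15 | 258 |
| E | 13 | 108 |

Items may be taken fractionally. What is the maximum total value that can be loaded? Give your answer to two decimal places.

407.00

Sort by value per unit weight and fill in that order.
Ratios (sorted): C 21.29, D 17.20, B 17.12, E 8.31, A 4.04
take C (7 @ 149); take D (15 @ 258). Capacity used 22/22.
Total value = 407.00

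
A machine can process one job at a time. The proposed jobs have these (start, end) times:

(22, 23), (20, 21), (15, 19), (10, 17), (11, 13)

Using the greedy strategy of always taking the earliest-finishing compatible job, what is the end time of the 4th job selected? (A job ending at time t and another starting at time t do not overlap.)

Sorted by end: (11,13)  (10,17)  (15,19)  (20,21)  (22,23)
take (11,13); take (15,19); take (20,21); take (22,23).
Selected: (11,13) (15,19) (20,21) (22,23)

23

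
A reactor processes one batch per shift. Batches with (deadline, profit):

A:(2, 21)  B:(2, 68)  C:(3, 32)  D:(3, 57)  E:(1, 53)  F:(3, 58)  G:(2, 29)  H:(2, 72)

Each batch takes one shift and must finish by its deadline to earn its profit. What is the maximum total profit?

Sort by profit descending; place each in the latest free slot ≤ its deadline.
By profit: H(d2,72), B(d2,68), F(d3,58), D(d3,57), E(d1,53), C(d3,32), G(d2,29), A(d2,21)
H→slot 2; B→slot 1; F→slot 3; D skipped; E skipped; C skipped; G skipped; A skipped.
Profit = 68 + 72 + 58 = 198

198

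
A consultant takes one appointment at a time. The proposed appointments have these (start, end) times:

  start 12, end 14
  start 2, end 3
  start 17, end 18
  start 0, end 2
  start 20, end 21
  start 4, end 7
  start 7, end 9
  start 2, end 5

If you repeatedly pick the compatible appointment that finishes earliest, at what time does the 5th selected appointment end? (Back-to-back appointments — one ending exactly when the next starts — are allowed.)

14

Sort by end time and greedily take each interval whose start is ≥ the last chosen end.
Sorted by end: (0,2)  (2,3)  (2,5)  (4,7)  (7,9)  (12,14)  (17,18)  (20,21)
take (0,2); take (2,3); take (4,7); take (7,9); take (12,14); take (17,18); take (20,21).
Selected: (0,2) (2,3) (4,7) (7,9) (12,14) (17,18) (20,21)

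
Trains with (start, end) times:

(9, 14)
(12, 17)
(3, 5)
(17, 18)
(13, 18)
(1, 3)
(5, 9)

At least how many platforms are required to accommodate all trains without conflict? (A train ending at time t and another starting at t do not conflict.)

Events (time:±→running): 1:+→1 3:-→0 3:+→1 5:-→0 5:+→1 9:-→0 9:+→1 12:+→2 13:+→3 … peak 3.

3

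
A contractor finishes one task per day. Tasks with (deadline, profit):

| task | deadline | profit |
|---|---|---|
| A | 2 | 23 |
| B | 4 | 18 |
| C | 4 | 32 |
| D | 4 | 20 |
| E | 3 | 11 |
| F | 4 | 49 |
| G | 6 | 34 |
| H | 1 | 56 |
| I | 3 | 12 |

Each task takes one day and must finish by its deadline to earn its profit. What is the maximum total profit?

Profit order: H=56 F=49 G=34 C=32 A=23 D=20 B=18 I=12 E=11
Assign: H→slot 1, F→slot 4, G→slot 6, C→slot 3, A→slot 2, D skipped, B skipped, I skipped, E skipped.
Slots: [1:H] [2:A] [3:C] [4:F] [6:G]
Profit = 56 + 23 + 32 + 49 + 34 = 194

194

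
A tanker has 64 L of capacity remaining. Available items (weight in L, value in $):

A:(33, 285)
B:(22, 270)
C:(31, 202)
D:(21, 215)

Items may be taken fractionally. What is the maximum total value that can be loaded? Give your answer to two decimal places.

666.36

Ratios (sorted): B 12.27, D 10.24, A 8.64, C 6.52
take B (22 @ 270); take D (21 @ 215); take 21/33 of A → 181.36. Capacity used 64/64.
Total value = 666.36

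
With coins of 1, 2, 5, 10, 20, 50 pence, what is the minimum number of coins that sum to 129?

Use the largest denomination that fits, subtract, and repeat.
129 = 2×50 + 1×20 + 1×5 + 2×2
Total coins = 2 + 1 + 1 + 2 = 6

6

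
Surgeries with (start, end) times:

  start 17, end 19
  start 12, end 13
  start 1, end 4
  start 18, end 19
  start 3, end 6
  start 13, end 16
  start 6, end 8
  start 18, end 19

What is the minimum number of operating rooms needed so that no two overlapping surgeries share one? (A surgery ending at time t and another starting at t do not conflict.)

3

Events (time:±→running): 1:+→1 3:+→2 4:-→1 6:-→0 6:+→1 8:-→0 12:+→1 13:-→0 13:+→1 16:-→0 17:+→1 18:+→2 18:+→3 … peak 3.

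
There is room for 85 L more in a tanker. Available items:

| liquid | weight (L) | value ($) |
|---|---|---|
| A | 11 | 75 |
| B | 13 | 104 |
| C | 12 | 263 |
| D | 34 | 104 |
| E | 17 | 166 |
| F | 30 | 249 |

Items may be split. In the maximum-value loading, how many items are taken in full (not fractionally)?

Greedy by value/weight ratio, highest first.
Ratios (sorted): C 21.92, E 9.76, F 8.30, B 8.00, A 6.82, D 3.06
take C (12 @ 263); take E (17 @ 166); take F (30 @ 249); take B (13 @ 104); take A (11 @ 75); take 2/34 of D → 6.12. Capacity used 85/85.
5 item(s) taken whole; one partial (take 2/34 of D).

5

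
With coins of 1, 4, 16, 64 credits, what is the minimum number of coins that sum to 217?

Use the largest denomination that fits, subtract, and repeat.
217 = 3×64 + 1×16 + 2×4 + 1×1
Total coins = 3 + 1 + 2 + 1 = 7

7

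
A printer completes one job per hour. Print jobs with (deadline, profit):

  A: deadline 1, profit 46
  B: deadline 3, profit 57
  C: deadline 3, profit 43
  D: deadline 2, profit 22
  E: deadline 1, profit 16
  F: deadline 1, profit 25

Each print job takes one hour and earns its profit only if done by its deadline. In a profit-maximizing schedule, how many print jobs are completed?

3

By profit: B(d3,57), A(d1,46), C(d3,43), F(d1,25), D(d2,22), E(d1,16)
B→slot 3; A→slot 1; C→slot 2; F skipped; D skipped; E skipped.
3 of 6 scheduled.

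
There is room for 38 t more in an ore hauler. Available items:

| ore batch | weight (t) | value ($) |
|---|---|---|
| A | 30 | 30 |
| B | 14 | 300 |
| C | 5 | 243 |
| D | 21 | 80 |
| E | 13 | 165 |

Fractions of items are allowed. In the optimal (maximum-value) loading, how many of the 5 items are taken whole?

3

Order: C (243/5=48.60) > B (300/14=21.43) > E (165/13=12.69) > D (80/21=3.81) > A (30/30=1.00)
Fill: take C (5 @ 243) → take B (14 @ 300) → take E (13 @ 165) → take 6/21 of D → 22.86; 38/38 used.
3 item(s) taken whole; one partial (take 6/21 of D).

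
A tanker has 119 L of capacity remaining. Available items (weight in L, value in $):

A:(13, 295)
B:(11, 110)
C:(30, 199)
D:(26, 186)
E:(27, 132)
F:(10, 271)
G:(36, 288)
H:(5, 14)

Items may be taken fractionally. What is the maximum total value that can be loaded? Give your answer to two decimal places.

Sort by value per unit weight and fill in that order.
Ratios (sorted): F 27.10, A 22.69, B 10.00, G 8.00, D 7.15, C 6.63, E 4.89, H 2.80
take F (10 @ 271); take A (13 @ 295); take B (11 @ 110); take G (36 @ 288); take D (26 @ 186); take 23/30 of C → 152.57. Capacity used 119/119.
Total value = 1302.57

1302.57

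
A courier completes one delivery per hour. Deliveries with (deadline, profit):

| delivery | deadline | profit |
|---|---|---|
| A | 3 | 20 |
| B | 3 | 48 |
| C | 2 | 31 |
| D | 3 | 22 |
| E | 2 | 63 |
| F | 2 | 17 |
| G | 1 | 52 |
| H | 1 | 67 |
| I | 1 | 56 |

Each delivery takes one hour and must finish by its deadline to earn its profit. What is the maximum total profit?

178

Sort by profit descending; place each in the latest free slot ≤ its deadline.
By profit: H(d1,67), E(d2,63), I(d1,56), G(d1,52), B(d3,48), C(d2,31), D(d3,22), A(d3,20), F(d2,17)
H→slot 1; E→slot 2; I skipped; G skipped; B→slot 3; C skipped; D skipped; A skipped; F skipped.
Profit = 67 + 63 + 48 = 178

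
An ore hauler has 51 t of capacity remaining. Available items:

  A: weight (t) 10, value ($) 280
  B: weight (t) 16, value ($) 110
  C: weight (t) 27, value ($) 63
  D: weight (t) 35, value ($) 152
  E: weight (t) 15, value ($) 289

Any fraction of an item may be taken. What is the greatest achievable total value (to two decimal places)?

722.43

Order: A (280/10=28.00) > E (289/15=19.27) > B (110/16=6.88) > D (152/35=4.34) > C (63/27=2.33)
Fill: take A (10 @ 280) → take E (15 @ 289) → take B (16 @ 110) → take 10/35 of D → 43.43; 51/51 used.
Total value = 722.43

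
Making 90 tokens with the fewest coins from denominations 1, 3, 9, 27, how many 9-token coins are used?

1

Use the largest denomination that fits, subtract, and repeat.
90 = 3×27 + 1×9
Count of 9: 1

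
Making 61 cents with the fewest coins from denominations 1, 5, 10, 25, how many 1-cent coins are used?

61 − 2×25→11 − 1×10→1 − 1×1→0
Count of 1: 1

1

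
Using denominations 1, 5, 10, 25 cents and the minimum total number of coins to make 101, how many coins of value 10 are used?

Greedy: take as many of the largest coin as possible, then repeat with the remainder.
101 − 4×25→1 − 1×1→0
Count of 10: 0

0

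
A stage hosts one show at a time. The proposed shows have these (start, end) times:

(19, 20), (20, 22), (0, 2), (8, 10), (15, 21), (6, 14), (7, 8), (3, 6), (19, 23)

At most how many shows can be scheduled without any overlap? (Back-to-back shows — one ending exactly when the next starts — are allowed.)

Sort by end time and greedily take each interval whose start is ≥ the last chosen end.
Sorted by end: (0,2)  (3,6)  (7,8)  (8,10)  (6,14)  (19,20)  (15,21)  (20,22)  (19,23)
take (0,2); take (3,6); take (7,8); take (8,10); take (19,20); take (20,22).
Selected 6 shows.

6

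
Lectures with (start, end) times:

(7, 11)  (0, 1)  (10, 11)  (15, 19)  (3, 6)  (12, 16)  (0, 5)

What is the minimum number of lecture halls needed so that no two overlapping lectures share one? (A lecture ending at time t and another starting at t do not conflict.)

2

Events (time:±→running): 0:+→1 0:+→2 … peak 2.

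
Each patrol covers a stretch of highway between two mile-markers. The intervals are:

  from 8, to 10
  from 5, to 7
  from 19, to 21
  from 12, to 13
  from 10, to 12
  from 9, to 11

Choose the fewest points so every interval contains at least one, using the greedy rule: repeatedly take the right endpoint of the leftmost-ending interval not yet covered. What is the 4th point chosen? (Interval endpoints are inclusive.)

Process intervals by earliest right end; each time one isn't hit yet, stab at its right endpoint.
Sorted: [5,7] [8,10] [9,11] [10,12] [12,13] [19,21]
{[5,7]} hit by 7; {[8,10],[9,11],[10,12]} hit by 10; {[12,13]} hit by 13; {[19,21]} hit by 21.
Points: 7, 10, 13, 21 (4 total).

21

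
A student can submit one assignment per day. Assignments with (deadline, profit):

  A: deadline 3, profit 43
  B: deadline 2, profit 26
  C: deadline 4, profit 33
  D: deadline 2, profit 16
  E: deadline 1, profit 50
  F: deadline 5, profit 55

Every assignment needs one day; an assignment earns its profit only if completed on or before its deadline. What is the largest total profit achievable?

207

Sort by profit descending; place each in the latest free slot ≤ its deadline.
By profit: F(d5,55), E(d1,50), A(d3,43), C(d4,33), B(d2,26), D(d2,16)
F→slot 5; E→slot 1; A→slot 3; C→slot 4; B→slot 2; D skipped.
Profit = 50 + 26 + 43 + 33 + 55 = 207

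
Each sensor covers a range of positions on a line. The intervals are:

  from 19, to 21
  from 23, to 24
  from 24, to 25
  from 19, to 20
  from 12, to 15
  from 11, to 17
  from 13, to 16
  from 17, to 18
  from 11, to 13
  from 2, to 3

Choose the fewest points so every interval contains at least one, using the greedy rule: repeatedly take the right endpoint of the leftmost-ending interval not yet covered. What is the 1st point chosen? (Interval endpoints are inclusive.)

3

Process intervals by earliest right end; each time one isn't hit yet, stab at its right endpoint.
By right end: [2,3]  [11,13]  [12,15]  [13,16]  [11,17]  [17,18]  [19,20]  [19,21]  [23,24]  [24,25]
[2,3] uncovered → point at 3; [11,13] uncovered → point at 13; [17,18] uncovered → point at 18; [19,20] uncovered → point at 20; [23,24] uncovered → point at 24.
Points: 3, 13, 18, 20, 24 (5 total).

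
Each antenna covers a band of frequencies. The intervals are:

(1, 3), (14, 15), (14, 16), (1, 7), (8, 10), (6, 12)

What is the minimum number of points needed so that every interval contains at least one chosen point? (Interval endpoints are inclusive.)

Sort by right endpoint; whenever an interval is uncovered, place a point at its right end.
By right end: [1,3]  [1,7]  [8,10]  [6,12]  [14,15]  [14,16]
[1,3] uncovered → point at 3; [8,10] uncovered → point at 10; [14,15] uncovered → point at 15.
Points: 3, 10, 15 (3 total).

3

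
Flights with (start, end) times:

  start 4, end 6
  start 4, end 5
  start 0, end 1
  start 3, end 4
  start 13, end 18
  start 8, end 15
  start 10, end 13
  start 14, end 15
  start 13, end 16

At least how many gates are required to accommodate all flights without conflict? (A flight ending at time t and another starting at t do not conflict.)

4

Count concurrent intervals with a sweep; the peak is the room count.
starts: [0, 3, 4, 4, 8, 10, 13, 13, 14]
ends:   [1, 4, 5, 6, 13, 15, 15, 16, 18]
s0→1 e1→0 s3→1 e4→0 s4→1 s4→2 e5→1 e6→0 s8→1 s10→2 e13→1 s13→2 s13→3 s14→4  — peak 4.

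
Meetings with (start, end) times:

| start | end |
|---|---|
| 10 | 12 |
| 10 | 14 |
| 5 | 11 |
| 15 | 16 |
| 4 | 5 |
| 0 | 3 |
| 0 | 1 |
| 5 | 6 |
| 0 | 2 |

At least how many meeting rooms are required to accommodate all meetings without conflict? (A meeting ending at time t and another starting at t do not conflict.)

3

Count concurrent intervals with a sweep; the peak is the room count.
starts: [0, 0, 0, 4, 5, 5, 10, 10, 15]
ends:   [1, 2, 3, 5, 6, 11, 12, 14, 16]
s0→1 s0→2 s0→3  — peak 3.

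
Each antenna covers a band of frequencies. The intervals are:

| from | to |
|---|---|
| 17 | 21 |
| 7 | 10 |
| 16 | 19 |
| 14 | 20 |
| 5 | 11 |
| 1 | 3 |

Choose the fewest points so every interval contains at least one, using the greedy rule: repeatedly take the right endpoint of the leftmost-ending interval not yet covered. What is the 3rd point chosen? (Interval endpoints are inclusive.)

By right end: [1,3]  [7,10]  [5,11]  [16,19]  [14,20]  [17,21]
[1,3] uncovered → point at 3; [7,10] uncovered → point at 10; [16,19] uncovered → point at 19.
Points: 3, 10, 19 (3 total).

19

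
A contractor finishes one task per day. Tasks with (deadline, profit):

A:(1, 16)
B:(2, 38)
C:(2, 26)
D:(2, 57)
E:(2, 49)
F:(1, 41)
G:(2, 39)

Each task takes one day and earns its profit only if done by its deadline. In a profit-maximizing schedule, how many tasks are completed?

2

Profit order: D=57 E=49 F=41 G=39 B=38 C=26 A=16
Assign: D→slot 2, E→slot 1, F skipped, G skipped, B skipped, C skipped, A skipped.
Slots: [1:E] [2:D]
2 of 7 scheduled.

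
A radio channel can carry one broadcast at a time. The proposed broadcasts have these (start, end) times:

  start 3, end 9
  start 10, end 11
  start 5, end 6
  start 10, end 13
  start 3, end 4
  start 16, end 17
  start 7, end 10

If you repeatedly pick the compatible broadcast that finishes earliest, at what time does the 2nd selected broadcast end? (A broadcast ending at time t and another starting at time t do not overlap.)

Greedy by earliest finish: after sorting by end time, pick each interval compatible with the last pick.
By end time: (3,4), (5,6), (3,9), (7,10), (10,11), (10,13), (16,17).
Pick (3,4); next start ≥ 4 → (5,6); next start ≥ 6 → (7,10); next start ≥ 10 → (10,11); next start ≥ 11 → (16,17).
Selected: (3,4) (5,6) (7,10) (10,11) (16,17)

6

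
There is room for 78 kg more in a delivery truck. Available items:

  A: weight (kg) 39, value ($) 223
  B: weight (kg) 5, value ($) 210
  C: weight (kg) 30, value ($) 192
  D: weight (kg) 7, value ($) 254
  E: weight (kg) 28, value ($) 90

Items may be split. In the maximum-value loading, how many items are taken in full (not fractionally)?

3

Ratios (sorted): B 42.00, D 36.29, C 6.40, A 5.72, E 3.21
take B (5 @ 210); take D (7 @ 254); take C (30 @ 192); take 36/39 of A → 205.85. Capacity used 78/78.
3 item(s) taken whole; one partial (take 36/39 of A).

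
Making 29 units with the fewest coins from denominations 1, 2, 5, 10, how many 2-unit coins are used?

Greedy: take as many of the largest coin as possible, then repeat with the remainder.
29 − 2×10→9 − 1×5→4 − 2×2→0
Count of 2: 2

2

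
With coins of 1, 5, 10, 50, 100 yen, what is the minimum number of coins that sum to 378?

Greedy: take as many of the largest coin as possible, then repeat with the remainder.
378 = 3×100 + 1×50 + 2×10 + 1×5 + 3×1
Total coins = 3 + 1 + 2 + 1 + 3 = 10

10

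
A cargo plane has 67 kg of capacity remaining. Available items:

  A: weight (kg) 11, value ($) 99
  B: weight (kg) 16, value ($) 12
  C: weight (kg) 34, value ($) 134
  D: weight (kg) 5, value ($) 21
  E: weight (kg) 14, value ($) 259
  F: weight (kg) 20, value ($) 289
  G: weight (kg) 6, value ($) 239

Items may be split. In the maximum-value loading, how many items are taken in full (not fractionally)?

5

Order: G (239/6=39.83) > E (259/14=18.50) > F (289/20=14.45) > A (99/11=9.00) > D (21/5=4.20) > C (134/34=3.94) > B (12/16=0.75)
Fill: take G (6 @ 239) → take E (14 @ 259) → take F (20 @ 289) → take A (11 @ 99) → take D (5 @ 21) → take 11/34 of C → 43.35; 67/67 used.
5 item(s) taken whole; one partial (take 11/34 of C).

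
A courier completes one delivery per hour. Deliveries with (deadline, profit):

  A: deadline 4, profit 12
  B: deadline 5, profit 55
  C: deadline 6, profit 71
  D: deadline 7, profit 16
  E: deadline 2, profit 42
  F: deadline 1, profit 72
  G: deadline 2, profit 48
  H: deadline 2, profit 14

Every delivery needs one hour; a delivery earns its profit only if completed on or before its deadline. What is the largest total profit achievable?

274

By profit: F(d1,72), C(d6,71), B(d5,55), G(d2,48), E(d2,42), D(d7,16), H(d2,14), A(d4,12)
F→slot 1; C→slot 6; B→slot 5; G→slot 2; E skipped; D→slot 7; H skipped; A→slot 4.
Profit = 72 + 48 + 12 + 55 + 71 + 16 = 274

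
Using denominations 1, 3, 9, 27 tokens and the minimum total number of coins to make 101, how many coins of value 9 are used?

2

101 = 3×27 + 2×9 + 2×1
Count of 9: 2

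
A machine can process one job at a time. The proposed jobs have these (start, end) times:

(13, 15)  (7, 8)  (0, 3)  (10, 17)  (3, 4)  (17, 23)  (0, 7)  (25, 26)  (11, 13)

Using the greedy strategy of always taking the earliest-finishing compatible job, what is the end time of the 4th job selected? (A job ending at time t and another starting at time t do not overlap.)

Sorted by end: (0,3)  (3,4)  (0,7)  (7,8)  (11,13)  (13,15)  (10,17)  (17,23)  (25,26)
take (0,3); take (3,4); take (7,8); take (11,13); take (13,15); take (17,23); take (25,26).
Selected: (0,3) (3,4) (7,8) (11,13) (13,15) (17,23) (25,26)

13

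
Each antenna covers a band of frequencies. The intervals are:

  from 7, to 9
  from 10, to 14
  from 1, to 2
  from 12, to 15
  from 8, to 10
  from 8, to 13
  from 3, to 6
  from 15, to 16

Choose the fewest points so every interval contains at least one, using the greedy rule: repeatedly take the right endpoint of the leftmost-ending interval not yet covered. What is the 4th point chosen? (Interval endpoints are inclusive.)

Sort by right endpoint; whenever an interval is uncovered, place a point at its right end.
Sorted: [1,2] [3,6] [7,9] [8,10] [8,13] [10,14] [12,15] [15,16]
{[1,2]} hit by 2; {[3,6]} hit by 6; {[7,9],[8,10],[8,13]} hit by 9; {[10,14],[12,15]} hit by 14; {[15,16]} hit by 16.
Points: 2, 6, 9, 14, 16 (5 total).

14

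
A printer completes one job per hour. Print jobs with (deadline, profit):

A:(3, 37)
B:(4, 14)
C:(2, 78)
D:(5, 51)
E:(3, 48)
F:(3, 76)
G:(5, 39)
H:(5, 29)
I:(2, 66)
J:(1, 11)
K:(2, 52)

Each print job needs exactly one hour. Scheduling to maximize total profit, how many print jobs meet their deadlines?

Profit order: C=78 F=76 I=66 K=52 D=51 E=48 G=39 A=37 H=29 B=14 J=11
Assign: C→slot 2, F→slot 3, I→slot 1, K skipped, D→slot 5, E skipped, G→slot 4, A skipped, H skipped, B skipped, J skipped.
Slots: [1:I] [2:C] [3:F] [4:G] [5:D]
5 of 11 scheduled.

5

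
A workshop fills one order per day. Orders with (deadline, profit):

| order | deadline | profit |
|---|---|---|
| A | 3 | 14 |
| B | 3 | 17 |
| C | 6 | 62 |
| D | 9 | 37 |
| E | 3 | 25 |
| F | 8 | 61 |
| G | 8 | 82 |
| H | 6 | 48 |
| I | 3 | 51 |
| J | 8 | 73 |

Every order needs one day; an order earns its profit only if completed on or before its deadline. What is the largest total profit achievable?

Take jobs in profit order; each goes to the latest open slot no later than its deadline.
Profit order: G=82 J=73 C=62 F=61 I=51 H=48 D=37 E=25 B=17 A=14
Assign: G→slot 8, J→slot 7, C→slot 6, F→slot 5, I→slot 3, H→slot 4, D→slot 9, E→slot 2, B→slot 1, A skipped.
Slots: [1:B] [2:E] [3:I] [4:H] [5:F] [6:C] [7:J] [8:G] [9:D]
Profit = 17 + 25 + 51 + 48 + 61 + 62 + 73 + 82 + 37 = 456

456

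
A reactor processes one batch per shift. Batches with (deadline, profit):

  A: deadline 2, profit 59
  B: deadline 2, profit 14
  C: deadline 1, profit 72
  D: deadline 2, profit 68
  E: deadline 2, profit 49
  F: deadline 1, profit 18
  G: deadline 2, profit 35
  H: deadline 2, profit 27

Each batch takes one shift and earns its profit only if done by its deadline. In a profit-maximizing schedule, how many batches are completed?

2

Take jobs in profit order; each goes to the latest open slot no later than its deadline.
By profit: C(d1,72), D(d2,68), A(d2,59), E(d2,49), G(d2,35), H(d2,27), F(d1,18), B(d2,14)
C→slot 1; D→slot 2; A skipped; E skipped; G skipped; H skipped; F skipped; B skipped.
2 of 8 scheduled.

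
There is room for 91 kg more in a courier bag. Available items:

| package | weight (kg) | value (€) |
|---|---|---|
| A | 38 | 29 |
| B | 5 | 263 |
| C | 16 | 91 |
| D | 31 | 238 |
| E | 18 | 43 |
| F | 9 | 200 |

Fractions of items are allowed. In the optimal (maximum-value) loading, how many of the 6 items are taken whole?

5

Sort by value per unit weight and fill in that order.
Order: B (263/5=52.60) > F (200/9=22.22) > D (238/31=7.68) > C (91/16=5.69) > E (43/18=2.39) > A (29/38=0.76)
Fill: take B (5 @ 263) → take F (9 @ 200) → take D (31 @ 238) → take C (16 @ 91) → take E (18 @ 43) → take 12/38 of A → 9.16; 91/91 used.
5 item(s) taken whole; one partial (take 12/38 of A).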